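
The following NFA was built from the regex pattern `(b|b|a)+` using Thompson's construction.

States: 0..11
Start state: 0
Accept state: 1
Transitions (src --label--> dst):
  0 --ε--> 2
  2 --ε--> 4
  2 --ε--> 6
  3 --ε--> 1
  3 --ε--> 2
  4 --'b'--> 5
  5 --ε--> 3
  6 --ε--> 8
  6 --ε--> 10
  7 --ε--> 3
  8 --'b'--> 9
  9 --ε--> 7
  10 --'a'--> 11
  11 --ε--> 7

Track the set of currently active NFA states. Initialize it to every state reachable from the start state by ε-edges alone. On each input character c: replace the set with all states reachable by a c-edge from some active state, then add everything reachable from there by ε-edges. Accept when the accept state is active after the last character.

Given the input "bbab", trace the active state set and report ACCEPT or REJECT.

start: ε-closure({0}) = {0,2,4,6,8,10}
'b' @ 1: {1,2,3,4,5,6,7,8,9,10}  ✓accept
'b' @ 2: {1,2,3,4,5,6,7,8,9,10}  ✓accept
'a' @ 3: {1,2,3,4,6,7,8,10,11}  ✓accept
'b' @ 4: {1,2,3,4,5,6,7,8,9,10}  ✓accept
final: {1,2,3,4,5,6,7,8,9,10}; accept 1 in set

Answer: ACCEPT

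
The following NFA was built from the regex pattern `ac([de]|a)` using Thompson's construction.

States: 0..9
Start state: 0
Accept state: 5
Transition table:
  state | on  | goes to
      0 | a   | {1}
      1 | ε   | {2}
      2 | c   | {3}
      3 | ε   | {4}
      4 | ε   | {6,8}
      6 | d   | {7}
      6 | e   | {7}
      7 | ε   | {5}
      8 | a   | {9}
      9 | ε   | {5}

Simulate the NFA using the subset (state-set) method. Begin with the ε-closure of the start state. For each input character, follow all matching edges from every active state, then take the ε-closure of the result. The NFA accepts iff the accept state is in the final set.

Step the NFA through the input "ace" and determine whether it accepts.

Answer: ACCEPT

Derivation:
initial (ε-close {0}): {0}
'a' @ 1: {1,2}
'c' @ 2: {3,4,6,8}
'e' @ 3: {5,7}  (accept∈set)
end set {5,7} — state 5 in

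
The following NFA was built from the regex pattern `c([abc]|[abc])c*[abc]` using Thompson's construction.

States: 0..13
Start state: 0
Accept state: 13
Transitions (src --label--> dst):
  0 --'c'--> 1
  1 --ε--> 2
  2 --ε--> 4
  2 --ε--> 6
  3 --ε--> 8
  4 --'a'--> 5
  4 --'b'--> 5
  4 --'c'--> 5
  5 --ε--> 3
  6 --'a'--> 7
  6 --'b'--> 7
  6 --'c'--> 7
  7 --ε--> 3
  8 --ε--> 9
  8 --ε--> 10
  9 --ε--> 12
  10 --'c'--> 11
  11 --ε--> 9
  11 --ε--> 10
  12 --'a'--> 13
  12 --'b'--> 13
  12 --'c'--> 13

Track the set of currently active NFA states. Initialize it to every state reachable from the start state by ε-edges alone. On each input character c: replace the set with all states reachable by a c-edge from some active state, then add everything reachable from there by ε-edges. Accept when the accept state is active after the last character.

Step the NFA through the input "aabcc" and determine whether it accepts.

S₀ = ε-closure({0}) = {0}
'a' @ 1: {}  — no active states
rest 'abcc' ignored (set empty)
end set {} — state 13 not in

Answer: REJECT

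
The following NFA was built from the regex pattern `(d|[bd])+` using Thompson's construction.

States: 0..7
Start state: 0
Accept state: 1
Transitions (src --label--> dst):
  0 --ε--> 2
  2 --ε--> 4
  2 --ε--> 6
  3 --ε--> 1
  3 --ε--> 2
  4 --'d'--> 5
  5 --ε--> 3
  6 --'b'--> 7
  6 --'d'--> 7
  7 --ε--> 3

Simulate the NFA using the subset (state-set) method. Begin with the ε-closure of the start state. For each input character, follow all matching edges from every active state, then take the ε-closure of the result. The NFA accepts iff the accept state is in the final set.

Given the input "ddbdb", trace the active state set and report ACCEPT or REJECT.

Answer: ACCEPT

Steps:
S₀ = ε-closure({0}) = {0,2,4,6}
'd' @ 1: {1,2,3,4,5,6,7}  ✓accept
'd' @ 2: {1,2,3,4,5,6,7}  ✓accept
'b' @ 3: {1,2,3,4,6,7}  ✓accept
'd' @ 4: {1,2,3,4,5,6,7}  ✓accept
'b' @ 5: {1,2,3,4,6,7}  ✓accept
after full input: {1,2,3,4,6,7}  (accept=1 in)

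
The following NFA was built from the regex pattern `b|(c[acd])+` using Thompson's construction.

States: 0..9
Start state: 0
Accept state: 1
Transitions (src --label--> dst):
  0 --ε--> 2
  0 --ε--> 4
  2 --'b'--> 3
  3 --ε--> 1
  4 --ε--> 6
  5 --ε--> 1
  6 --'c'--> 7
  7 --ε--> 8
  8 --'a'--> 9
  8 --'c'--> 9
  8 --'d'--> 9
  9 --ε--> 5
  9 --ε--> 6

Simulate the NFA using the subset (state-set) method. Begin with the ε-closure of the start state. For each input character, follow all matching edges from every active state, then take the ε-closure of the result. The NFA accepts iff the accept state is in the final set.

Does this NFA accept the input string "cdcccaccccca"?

initial (ε-close {0}): {0,2,4,6}
'c' @ 1: {7,8}
'd' @ 2: {1,5,6,9}  (accept∈set)
'c' @ 3: {7,8}
'c' @ 4: {1,5,6,9}  (accept∈set)
'c' @ 5: {7,8}
'a' @ 6: {1,5,6,9}  (accept∈set)
'c' @ 7: {7,8}
'c' @ 8: {1,5,6,9}  (accept∈set)
'c' @ 9: {7,8}
'c' @ 10: {1,5,6,9}  (accept∈set)
'c' @ 11: {7,8}
'a' @ 12: {1,5,6,9}  (accept∈set)
end set {1,5,6,9} — state 1 in

Answer: ACCEPT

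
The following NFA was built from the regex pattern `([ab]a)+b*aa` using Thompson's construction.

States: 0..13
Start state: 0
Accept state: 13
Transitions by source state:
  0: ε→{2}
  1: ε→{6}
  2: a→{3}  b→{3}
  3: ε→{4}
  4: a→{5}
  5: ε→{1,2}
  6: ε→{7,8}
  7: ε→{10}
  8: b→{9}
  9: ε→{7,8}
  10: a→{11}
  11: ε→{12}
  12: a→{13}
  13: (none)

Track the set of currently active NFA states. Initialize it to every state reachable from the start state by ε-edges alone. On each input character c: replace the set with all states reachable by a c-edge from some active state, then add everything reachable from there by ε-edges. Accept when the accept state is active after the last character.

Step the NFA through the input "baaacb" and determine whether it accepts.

Answer: REJECT

Trace:
start: ε-closure({0}) = {0,2}
'b' @ 1: {3,4}
'a' @ 2: {1,2,5,6,7,8,10}
'a' @ 3: {3,4,11,12}
'a' @ 4: {1,2,5,6,7,8,10,13}  [accepting]
'c' @ 5: {}  — state set empty
rest 'b' ignored (set empty)
after full input: {}  (accept=13 not in)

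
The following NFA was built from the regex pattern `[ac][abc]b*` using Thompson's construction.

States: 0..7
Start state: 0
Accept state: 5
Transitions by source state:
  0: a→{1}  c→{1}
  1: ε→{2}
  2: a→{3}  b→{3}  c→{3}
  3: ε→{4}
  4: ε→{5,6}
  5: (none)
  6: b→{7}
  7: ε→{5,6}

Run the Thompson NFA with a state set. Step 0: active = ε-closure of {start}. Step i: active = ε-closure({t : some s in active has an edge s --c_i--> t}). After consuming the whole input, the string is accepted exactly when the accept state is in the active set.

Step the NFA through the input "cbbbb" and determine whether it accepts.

Answer: ACCEPT

Steps:
S₀ = ε-closure({0}) = {0}
'c' @ 1: {1,2}
'b' @ 2: {3,4,5,6}  ✓accept
'b' @ 3: {5,6,7}  ✓accept
'b' @ 4: {5,6,7}  ✓accept
'b' @ 5: {5,6,7}  ✓accept
end set {5,6,7} — state 5 in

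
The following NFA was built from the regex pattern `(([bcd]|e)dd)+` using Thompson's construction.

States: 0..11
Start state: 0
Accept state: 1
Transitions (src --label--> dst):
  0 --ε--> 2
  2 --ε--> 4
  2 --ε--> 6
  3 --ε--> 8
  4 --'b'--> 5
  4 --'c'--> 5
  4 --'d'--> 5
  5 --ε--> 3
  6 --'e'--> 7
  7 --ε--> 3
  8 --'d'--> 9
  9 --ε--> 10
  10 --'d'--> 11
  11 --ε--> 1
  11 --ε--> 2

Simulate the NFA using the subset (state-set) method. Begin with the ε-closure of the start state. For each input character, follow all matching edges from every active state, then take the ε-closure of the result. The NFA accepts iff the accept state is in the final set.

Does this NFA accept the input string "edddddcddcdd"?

Answer: ACCEPT

Trace:
S₀ = ε-closure({0}) = {0,2,4,6}
'e' @ 1: {3,7,8}
'd' @ 2: {9,10}
'd' @ 3: {1,2,4,6,11}  [accepting]
'd' @ 4: {3,5,8}
'd' @ 5: {9,10}
'd' @ 6: {1,2,4,6,11}  [accepting]
'c' @ 7: {3,5,8}
'd' @ 8: {9,10}
'd' @ 9: {1,2,4,6,11}  [accepting]
'c' @ 10: {3,5,8}
'd' @ 11: {9,10}
'd' @ 12: {1,2,4,6,11}  [accepting]
end set {1,2,4,6,11} — state 1 in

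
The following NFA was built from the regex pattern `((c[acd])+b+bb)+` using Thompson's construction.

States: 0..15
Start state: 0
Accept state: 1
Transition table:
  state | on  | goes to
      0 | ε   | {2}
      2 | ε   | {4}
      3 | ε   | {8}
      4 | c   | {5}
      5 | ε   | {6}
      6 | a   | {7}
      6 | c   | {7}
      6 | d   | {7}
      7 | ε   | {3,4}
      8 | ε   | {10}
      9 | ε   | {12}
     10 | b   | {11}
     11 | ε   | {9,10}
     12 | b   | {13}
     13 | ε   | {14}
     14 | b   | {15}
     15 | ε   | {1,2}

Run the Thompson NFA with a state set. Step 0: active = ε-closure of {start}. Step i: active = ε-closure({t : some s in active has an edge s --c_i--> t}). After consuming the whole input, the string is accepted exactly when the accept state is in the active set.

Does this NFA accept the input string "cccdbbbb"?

initial (ε-close {0}): {0,2,4}
'c' @ 1: {5,6}
'c' @ 2: {3,4,7,8,10}
'c' @ 3: {5,6}
'd' @ 4: {3,4,7,8,10}
'b' @ 5: {9,10,11,12}
'b' @ 6: {9,10,11,12,13,14}
'b' @ 7: {1,2,4,9,10,11,12,13,14,15}  ✓accept
'b' @ 8: {1,2,4,9,10,11,12,13,14,15}  ✓accept
after full input: {1,2,4,9,10,11,12,13,14,15}  (accept=1 in)

Answer: ACCEPT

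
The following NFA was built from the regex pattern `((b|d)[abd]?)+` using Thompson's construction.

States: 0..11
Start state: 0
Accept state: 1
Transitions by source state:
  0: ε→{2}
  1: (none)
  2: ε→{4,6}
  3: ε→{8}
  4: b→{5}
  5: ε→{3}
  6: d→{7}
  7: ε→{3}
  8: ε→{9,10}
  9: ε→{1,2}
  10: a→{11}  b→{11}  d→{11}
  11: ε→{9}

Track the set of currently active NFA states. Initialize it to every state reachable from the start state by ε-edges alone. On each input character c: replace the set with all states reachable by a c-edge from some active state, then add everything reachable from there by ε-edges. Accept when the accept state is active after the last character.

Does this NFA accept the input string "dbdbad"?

start: ε-closure({0}) = {0,2,4,6}
'd' @ 1: {1,2,3,4,6,7,8,9,10}  [accepting]
'b' @ 2: {1,2,3,4,5,6,8,9,10,11}  [accepting]
'd' @ 3: {1,2,3,4,6,7,8,9,10,11}  [accepting]
'b' @ 4: {1,2,3,4,5,6,8,9,10,11}  [accepting]
'a' @ 5: {1,2,4,6,9,11}  [accepting]
'd' @ 6: {1,2,3,4,6,7,8,9,10}  [accepting]
after full input: {1,2,3,4,6,7,8,9,10}  (accept=1 in)

Answer: ACCEPT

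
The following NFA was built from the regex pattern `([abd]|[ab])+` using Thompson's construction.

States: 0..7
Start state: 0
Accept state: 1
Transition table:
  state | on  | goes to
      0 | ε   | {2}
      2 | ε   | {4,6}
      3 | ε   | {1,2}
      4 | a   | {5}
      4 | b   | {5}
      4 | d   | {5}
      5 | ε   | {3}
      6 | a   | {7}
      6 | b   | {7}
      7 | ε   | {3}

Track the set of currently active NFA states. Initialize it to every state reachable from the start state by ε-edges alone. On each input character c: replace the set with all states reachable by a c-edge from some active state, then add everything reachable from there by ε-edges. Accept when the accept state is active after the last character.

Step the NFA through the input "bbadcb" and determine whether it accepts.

Answer: REJECT

Derivation:
initial (ε-close {0}): {0,2,4,6}
'b' @ 1: {1,2,3,4,5,6,7}  [accepting]
'b' @ 2: {1,2,3,4,5,6,7}  [accepting]
'a' @ 3: {1,2,3,4,5,6,7}  [accepting]
'd' @ 4: {1,2,3,4,5,6}  [accepting]
'c' @ 5: {}  — no active states
rest 'b' ignored (set empty)
final: {}; accept 1 not in set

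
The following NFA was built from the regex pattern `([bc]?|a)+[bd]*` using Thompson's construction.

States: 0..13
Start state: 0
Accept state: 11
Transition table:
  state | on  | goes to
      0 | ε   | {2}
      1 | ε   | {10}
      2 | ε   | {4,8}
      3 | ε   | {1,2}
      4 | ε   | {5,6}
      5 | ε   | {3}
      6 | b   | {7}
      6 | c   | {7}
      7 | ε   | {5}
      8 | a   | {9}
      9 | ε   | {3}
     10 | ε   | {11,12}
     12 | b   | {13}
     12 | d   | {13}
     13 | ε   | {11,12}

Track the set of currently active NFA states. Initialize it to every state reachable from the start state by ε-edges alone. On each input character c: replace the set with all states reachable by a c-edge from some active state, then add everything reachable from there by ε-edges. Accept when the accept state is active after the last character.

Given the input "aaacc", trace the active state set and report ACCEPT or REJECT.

Answer: ACCEPT

Trace:
start: ε-closure({0}) = {0,1,2,3,4,5,6,8,10,11,12}
'a' @ 1: {1,2,3,4,5,6,8,9,10,11,12}  [accepting]
'a' @ 2: {1,2,3,4,5,6,8,9,10,11,12}  [accepting]
'a' @ 3: {1,2,3,4,5,6,8,9,10,11,12}  [accepting]
'c' @ 4: {1,2,3,4,5,6,7,8,10,11,12}  [accepting]
'c' @ 5: {1,2,3,4,5,6,7,8,10,11,12}  [accepting]
end set {1,2,3,4,5,6,7,8,10,11,12} — state 11 in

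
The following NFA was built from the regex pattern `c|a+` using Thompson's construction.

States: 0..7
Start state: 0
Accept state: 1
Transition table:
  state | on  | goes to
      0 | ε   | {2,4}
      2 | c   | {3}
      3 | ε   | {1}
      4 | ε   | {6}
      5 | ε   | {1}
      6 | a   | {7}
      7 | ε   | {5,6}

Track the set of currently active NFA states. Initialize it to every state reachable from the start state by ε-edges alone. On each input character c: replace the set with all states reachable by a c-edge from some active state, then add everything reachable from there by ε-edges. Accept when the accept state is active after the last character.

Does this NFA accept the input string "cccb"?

Answer: REJECT

Trace:
start: ε-closure({0}) = {0,2,4,6}
'c' @ 1: {1,3}  [accepting]
'c' @ 2: {}  — state set empty
rest 'cb' ignored (set empty)
final: {}; accept 1 not in set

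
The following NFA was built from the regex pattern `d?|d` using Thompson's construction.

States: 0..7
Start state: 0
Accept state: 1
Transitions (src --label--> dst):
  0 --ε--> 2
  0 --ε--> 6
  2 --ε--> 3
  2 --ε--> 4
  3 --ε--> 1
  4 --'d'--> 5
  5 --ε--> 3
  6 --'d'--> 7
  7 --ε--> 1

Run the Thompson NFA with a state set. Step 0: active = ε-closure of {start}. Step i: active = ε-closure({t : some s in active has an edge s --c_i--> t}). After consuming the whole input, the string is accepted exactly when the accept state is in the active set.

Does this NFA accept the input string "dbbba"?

S₀ = ε-closure({0}) = {0,1,2,3,4,6}
'd' @ 1: {1,3,5,7}  ✓accept
'b' @ 2: {}  — no active states
rest 'bba' ignored (set empty)
final: {}; accept 1 not in set

Answer: REJECT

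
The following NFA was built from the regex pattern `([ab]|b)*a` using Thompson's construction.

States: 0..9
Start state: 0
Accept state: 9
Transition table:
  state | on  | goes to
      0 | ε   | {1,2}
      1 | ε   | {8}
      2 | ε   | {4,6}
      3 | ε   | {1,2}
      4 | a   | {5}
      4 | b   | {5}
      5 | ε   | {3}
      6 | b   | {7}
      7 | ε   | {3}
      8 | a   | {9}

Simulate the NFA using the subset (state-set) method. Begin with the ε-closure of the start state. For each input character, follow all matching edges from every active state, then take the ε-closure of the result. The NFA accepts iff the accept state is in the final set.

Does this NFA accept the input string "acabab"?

Answer: REJECT

Trace:
start: ε-closure({0}) = {0,1,2,4,6,8}
'a' @ 1: {1,2,3,4,5,6,8,9}  ✓accept
'c' @ 2: {}  — dead — no transitions
rest 'abab' ignored (set empty)
end set {} — state 9 not in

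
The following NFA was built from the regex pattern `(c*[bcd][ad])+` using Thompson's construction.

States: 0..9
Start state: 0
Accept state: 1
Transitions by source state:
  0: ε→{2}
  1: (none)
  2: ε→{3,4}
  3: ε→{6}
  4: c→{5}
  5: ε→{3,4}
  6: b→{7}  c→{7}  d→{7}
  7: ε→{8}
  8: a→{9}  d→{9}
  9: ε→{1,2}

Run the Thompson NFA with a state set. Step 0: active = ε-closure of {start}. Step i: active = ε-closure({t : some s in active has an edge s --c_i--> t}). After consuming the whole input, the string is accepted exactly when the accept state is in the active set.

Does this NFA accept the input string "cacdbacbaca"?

initial (ε-close {0}): {0,2,3,4,6}
'c' @ 1: {3,4,5,6,7,8}
'a' @ 2: {1,2,3,4,6,9}  ✓accept
'c' @ 3: {3,4,5,6,7,8}
'd' @ 4: {1,2,3,4,6,7,8,9}  ✓accept
'b' @ 5: {7,8}
'a' @ 6: {1,2,3,4,6,9}  ✓accept
'c' @ 7: {3,4,5,6,7,8}
'b' @ 8: {7,8}
'a' @ 9: {1,2,3,4,6,9}  ✓accept
'c' @ 10: {3,4,5,6,7,8}
'a' @ 11: {1,2,3,4,6,9}  ✓accept
final: {1,2,3,4,6,9}; accept 1 in set

Answer: ACCEPT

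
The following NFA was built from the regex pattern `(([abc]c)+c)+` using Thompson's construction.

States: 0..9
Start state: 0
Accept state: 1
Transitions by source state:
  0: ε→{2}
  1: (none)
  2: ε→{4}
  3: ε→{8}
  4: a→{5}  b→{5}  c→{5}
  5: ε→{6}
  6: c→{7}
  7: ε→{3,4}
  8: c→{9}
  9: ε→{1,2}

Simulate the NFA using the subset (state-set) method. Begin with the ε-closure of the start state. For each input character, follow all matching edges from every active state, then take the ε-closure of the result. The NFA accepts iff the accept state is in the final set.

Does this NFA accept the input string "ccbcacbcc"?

initial (ε-close {0}): {0,2,4}
'c' @ 1: {5,6}
'c' @ 2: {3,4,7,8}
'b' @ 3: {5,6}
'c' @ 4: {3,4,7,8}
'a' @ 5: {5,6}
'c' @ 6: {3,4,7,8}
'b' @ 7: {5,6}
'c' @ 8: {3,4,7,8}
'c' @ 9: {1,2,4,5,6,9}  [accepting]
final: {1,2,4,5,6,9}; accept 1 in set

Answer: ACCEPT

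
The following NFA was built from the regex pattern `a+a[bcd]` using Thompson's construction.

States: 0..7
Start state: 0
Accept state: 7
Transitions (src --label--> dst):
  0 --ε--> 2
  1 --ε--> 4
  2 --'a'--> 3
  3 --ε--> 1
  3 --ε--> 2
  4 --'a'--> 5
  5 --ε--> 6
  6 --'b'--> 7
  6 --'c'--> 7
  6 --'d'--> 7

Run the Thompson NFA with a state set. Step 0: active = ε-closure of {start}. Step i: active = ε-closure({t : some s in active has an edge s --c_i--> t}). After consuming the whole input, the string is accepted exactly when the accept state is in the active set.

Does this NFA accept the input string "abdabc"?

initial (ε-close {0}): {0,2}
'a' @ 1: {1,2,3,4}
'b' @ 2: {}  — state set empty
rest 'dabc' ignored (set empty)
final: {}; accept 7 not in set

Answer: REJECT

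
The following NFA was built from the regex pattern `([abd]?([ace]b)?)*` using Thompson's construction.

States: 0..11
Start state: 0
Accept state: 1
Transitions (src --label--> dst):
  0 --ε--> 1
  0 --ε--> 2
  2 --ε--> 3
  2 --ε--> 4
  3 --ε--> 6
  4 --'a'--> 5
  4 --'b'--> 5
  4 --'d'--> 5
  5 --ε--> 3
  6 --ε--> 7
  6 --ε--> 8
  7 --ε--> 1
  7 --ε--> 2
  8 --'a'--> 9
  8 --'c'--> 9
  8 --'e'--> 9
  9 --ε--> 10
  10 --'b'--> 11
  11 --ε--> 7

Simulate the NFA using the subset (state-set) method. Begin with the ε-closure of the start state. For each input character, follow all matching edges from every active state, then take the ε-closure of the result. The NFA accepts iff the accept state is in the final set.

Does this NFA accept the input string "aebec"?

Answer: REJECT

Derivation:
initial (ε-close {0}): {0,1,2,3,4,6,7,8}
'a' @ 1: {1,2,3,4,5,6,7,8,9,10}  (accept∈set)
'e' @ 2: {9,10}
'b' @ 3: {1,2,3,4,6,7,8,11}  (accept∈set)
'e' @ 4: {9,10}
'c' @ 5: {}  — dead — no transitions
after full input: {}  (accept=1 not in)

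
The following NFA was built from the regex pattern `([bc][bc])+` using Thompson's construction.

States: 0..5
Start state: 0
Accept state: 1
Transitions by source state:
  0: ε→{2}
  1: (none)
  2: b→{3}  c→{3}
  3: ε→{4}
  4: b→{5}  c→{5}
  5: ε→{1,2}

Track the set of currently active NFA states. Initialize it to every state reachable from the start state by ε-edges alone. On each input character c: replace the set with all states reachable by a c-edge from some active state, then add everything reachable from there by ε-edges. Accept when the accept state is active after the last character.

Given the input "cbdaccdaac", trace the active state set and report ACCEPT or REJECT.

Answer: REJECT

Trace:
S₀ = ε-closure({0}) = {0,2}
'c' @ 1: {3,4}
'b' @ 2: {1,2,5}  [accepting]
'd' @ 3: {}  — state set empty
rest 'accdaac' ignored (set empty)
end set {} — state 1 not in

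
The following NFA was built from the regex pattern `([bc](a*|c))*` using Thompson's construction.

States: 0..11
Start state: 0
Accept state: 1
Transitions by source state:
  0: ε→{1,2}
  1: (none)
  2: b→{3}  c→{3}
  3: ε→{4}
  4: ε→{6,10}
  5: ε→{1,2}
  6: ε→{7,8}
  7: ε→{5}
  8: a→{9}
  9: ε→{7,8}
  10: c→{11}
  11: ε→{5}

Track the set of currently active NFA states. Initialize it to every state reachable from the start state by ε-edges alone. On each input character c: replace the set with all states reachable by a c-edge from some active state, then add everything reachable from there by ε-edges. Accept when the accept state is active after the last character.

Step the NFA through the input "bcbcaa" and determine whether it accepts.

S₀ = ε-closure({0}) = {0,1,2}
'b' @ 1: {1,2,3,4,5,6,7,8,10}  ✓accept
'c' @ 2: {1,2,3,4,5,6,7,8,10,11}  ✓accept
'b' @ 3: {1,2,3,4,5,6,7,8,10}  ✓accept
'c' @ 4: {1,2,3,4,5,6,7,8,10,11}  ✓accept
'a' @ 5: {1,2,5,7,8,9}  ✓accept
'a' @ 6: {1,2,5,7,8,9}  ✓accept
final: {1,2,5,7,8,9}; accept 1 in set

Answer: ACCEPT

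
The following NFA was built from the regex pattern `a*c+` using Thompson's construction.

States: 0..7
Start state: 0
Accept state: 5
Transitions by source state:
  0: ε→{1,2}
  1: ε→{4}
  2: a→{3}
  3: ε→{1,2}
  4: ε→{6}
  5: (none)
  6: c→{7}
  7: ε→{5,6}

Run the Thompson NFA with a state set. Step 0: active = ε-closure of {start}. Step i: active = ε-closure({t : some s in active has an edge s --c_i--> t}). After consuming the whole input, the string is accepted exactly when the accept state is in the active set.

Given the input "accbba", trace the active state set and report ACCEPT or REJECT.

Answer: REJECT

Derivation:
start: ε-closure({0}) = {0,1,2,4,6}
'a' @ 1: {1,2,3,4,6}
'c' @ 2: {5,6,7}  [accepting]
'c' @ 3: {5,6,7}  [accepting]
'b' @ 4: {}  — dead — no transitions
rest 'ba' ignored (set empty)
after full input: {}  (accept=5 not in)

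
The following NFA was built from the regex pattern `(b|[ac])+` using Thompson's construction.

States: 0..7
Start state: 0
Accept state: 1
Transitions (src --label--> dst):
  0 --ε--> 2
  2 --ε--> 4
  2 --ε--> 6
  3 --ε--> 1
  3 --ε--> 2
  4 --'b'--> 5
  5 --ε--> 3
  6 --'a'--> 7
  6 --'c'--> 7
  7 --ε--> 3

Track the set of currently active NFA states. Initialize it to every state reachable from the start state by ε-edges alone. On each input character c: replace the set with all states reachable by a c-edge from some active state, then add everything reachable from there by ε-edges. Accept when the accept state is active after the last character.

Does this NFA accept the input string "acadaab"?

Answer: REJECT

Steps:
S₀ = ε-closure({0}) = {0,2,4,6}
'a' @ 1: {1,2,3,4,6,7}  ✓accept
'c' @ 2: {1,2,3,4,6,7}  ✓accept
'a' @ 3: {1,2,3,4,6,7}  ✓accept
'd' @ 4: {}  — no active states
rest 'aab' ignored (set empty)
end set {} — state 1 not in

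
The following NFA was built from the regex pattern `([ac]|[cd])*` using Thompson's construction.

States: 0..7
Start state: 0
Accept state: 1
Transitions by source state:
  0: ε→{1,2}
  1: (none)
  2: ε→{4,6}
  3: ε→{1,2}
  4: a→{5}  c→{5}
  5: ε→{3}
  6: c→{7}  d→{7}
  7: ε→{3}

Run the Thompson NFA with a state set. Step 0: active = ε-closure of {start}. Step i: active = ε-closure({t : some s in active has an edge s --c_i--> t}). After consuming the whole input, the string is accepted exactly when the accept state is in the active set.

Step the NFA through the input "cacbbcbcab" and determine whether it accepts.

Answer: REJECT

Trace:
initial (ε-close {0}): {0,1,2,4,6}
'c' @ 1: {1,2,3,4,5,6,7}  [accepting]
'a' @ 2: {1,2,3,4,5,6}  [accepting]
'c' @ 3: {1,2,3,4,5,6,7}  [accepting]
'b' @ 4: {}  — state set empty
rest 'bcbcab' ignored (set empty)
end set {} — state 1 not in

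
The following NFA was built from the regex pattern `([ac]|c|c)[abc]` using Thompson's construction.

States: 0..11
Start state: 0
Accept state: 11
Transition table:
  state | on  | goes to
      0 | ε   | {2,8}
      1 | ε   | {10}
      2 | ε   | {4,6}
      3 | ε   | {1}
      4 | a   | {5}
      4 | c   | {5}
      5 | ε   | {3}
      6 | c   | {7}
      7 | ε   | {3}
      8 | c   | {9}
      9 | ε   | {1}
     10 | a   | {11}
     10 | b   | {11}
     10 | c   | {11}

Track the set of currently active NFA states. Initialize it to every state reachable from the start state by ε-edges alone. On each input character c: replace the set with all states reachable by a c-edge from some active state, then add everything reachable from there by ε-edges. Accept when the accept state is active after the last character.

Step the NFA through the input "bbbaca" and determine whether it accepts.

Answer: REJECT

Derivation:
S₀ = ε-closure({0}) = {0,2,4,6,8}
'b' @ 1: {}  — no active states
rest 'bbaca' ignored (set empty)
final: {}; accept 11 not in set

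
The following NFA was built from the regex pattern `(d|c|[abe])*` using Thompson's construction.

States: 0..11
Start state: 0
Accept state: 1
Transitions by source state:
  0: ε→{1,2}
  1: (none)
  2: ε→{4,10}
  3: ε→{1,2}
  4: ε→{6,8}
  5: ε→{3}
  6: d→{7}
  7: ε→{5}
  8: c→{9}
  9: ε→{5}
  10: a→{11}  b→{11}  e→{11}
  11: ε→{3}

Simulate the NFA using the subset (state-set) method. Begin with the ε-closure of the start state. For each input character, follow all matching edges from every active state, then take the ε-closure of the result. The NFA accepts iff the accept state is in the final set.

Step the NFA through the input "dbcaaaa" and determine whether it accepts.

Answer: ACCEPT

Steps:
initial (ε-close {0}): {0,1,2,4,6,8,10}
'd' @ 1: {1,2,3,4,5,6,7,8,10}  (accept∈set)
'b' @ 2: {1,2,3,4,6,8,10,11}  (accept∈set)
'c' @ 3: {1,2,3,4,5,6,8,9,10}  (accept∈set)
'a' @ 4: {1,2,3,4,6,8,10,11}  (accept∈set)
'a' @ 5: {1,2,3,4,6,8,10,11}  (accept∈set)
'a' @ 6: {1,2,3,4,6,8,10,11}  (accept∈set)
'a' @ 7: {1,2,3,4,6,8,10,11}  (accept∈set)
end set {1,2,3,4,6,8,10,11} — state 1 in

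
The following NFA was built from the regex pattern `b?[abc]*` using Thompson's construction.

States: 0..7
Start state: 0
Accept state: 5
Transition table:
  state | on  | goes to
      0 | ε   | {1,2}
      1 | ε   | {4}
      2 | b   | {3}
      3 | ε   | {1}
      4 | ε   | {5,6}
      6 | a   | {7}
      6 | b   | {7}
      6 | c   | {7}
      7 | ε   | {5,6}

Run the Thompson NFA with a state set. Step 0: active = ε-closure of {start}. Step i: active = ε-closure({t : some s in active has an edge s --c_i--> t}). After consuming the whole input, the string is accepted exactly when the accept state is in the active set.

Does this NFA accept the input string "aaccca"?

Answer: ACCEPT

Derivation:
initial (ε-close {0}): {0,1,2,4,5,6}
'a' @ 1: {5,6,7}  ✓accept
'a' @ 2: {5,6,7}  ✓accept
'c' @ 3: {5,6,7}  ✓accept
'c' @ 4: {5,6,7}  ✓accept
'c' @ 5: {5,6,7}  ✓accept
'a' @ 6: {5,6,7}  ✓accept
final: {5,6,7}; accept 5 in set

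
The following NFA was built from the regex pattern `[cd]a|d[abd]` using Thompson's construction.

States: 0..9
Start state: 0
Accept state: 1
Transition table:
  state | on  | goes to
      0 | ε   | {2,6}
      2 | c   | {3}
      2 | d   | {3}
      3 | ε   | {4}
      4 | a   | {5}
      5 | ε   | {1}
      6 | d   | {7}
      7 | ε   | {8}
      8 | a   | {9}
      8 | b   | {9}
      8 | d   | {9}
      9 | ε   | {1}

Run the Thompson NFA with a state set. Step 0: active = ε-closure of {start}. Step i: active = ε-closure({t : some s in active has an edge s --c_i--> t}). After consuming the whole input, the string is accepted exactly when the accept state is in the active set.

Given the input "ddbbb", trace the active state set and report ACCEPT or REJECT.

Answer: REJECT

Trace:
initial (ε-close {0}): {0,2,6}
'd' @ 1: {3,4,7,8}
'd' @ 2: {1,9}  (accept∈set)
'b' @ 3: {}  — no active states
rest 'bb' ignored (set empty)
final: {}; accept 1 not in set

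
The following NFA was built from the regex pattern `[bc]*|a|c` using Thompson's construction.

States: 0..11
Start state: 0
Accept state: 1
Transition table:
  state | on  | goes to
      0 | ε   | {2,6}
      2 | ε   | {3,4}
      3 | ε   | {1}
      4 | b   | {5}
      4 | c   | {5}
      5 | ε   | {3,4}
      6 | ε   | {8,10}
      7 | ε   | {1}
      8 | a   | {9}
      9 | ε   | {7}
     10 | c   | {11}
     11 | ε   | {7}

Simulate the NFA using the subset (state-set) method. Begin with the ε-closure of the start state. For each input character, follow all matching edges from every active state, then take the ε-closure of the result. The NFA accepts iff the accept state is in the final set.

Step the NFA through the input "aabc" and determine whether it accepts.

Answer: REJECT

Trace:
initial (ε-close {0}): {0,1,2,3,4,6,8,10}
'a' @ 1: {1,7,9}  (accept∈set)
'a' @ 2: {}  — state set empty
rest 'bc' ignored (set empty)
end set {} — state 1 not in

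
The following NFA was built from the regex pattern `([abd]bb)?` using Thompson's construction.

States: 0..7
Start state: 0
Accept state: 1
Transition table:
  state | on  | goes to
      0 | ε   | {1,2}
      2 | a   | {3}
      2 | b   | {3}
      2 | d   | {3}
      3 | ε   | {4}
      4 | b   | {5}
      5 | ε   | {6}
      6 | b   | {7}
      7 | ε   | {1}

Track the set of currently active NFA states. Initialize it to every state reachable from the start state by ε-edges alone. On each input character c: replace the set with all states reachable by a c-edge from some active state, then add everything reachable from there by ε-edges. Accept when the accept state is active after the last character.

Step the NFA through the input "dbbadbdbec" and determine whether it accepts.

start: ε-closure({0}) = {0,1,2}
'd' @ 1: {3,4}
'b' @ 2: {5,6}
'b' @ 3: {1,7}  [accepting]
'a' @ 4: {}  — dead — no transitions
rest 'dbdbec' ignored (set empty)
after full input: {}  (accept=1 not in)

Answer: REJECT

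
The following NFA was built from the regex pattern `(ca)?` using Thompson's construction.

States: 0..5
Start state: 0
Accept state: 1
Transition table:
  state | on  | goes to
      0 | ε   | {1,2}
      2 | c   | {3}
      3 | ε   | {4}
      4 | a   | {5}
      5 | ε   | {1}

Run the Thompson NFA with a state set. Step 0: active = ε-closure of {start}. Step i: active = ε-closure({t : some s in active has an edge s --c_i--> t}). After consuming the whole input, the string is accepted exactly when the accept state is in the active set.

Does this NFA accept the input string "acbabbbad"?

Answer: REJECT

Steps:
S₀ = ε-closure({0}) = {0,1,2}
'a' @ 1: {}  — dead — no transitions
rest 'cbabbbad' ignored (set empty)
end set {} — state 1 not in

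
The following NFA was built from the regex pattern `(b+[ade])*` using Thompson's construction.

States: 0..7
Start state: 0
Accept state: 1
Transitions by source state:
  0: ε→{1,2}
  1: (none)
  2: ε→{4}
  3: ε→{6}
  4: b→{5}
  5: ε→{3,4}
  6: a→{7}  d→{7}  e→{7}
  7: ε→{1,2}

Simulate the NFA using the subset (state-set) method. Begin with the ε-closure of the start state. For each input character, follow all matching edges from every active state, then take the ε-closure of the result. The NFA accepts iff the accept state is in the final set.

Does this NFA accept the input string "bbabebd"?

Answer: ACCEPT

Steps:
start: ε-closure({0}) = {0,1,2,4}
'b' @ 1: {3,4,5,6}
'b' @ 2: {3,4,5,6}
'a' @ 3: {1,2,4,7}  ✓accept
'b' @ 4: {3,4,5,6}
'e' @ 5: {1,2,4,7}  ✓accept
'b' @ 6: {3,4,5,6}
'd' @ 7: {1,2,4,7}  ✓accept
final: {1,2,4,7}; accept 1 in set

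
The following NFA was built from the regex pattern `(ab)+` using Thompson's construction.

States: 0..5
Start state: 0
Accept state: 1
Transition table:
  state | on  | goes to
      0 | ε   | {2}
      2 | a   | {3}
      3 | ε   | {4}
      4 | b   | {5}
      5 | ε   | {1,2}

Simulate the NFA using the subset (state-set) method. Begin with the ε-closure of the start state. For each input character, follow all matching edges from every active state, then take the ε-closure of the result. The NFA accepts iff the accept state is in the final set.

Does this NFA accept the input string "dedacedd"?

Answer: REJECT

Steps:
S₀ = ε-closure({0}) = {0,2}
'd' @ 1: {}  — dead — no transitions
rest 'edacedd' ignored (set empty)
final: {}; accept 1 not in set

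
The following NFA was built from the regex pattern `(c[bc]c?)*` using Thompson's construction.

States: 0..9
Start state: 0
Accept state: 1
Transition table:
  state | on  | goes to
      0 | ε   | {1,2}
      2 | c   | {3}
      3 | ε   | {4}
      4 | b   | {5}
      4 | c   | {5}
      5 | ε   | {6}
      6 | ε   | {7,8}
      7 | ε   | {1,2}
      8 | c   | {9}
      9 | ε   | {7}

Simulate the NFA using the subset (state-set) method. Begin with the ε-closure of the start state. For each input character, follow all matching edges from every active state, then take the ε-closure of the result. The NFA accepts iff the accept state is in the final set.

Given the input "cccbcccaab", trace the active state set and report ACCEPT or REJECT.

Answer: REJECT

Derivation:
initial (ε-close {0}): {0,1,2}
'c' @ 1: {3,4}
'c' @ 2: {1,2,5,6,7,8}  (accept∈set)
'c' @ 3: {1,2,3,4,7,9}  (accept∈set)
'b' @ 4: {1,2,5,6,7,8}  (accept∈set)
'c' @ 5: {1,2,3,4,7,9}  (accept∈set)
'c' @ 6: {1,2,3,4,5,6,7,8}  (accept∈set)
'c' @ 7: {1,2,3,4,5,6,7,8,9}  (accept∈set)
'a' @ 8: {}  — dead — no transitions
rest 'ab' ignored (set empty)
after full input: {}  (accept=1 not in)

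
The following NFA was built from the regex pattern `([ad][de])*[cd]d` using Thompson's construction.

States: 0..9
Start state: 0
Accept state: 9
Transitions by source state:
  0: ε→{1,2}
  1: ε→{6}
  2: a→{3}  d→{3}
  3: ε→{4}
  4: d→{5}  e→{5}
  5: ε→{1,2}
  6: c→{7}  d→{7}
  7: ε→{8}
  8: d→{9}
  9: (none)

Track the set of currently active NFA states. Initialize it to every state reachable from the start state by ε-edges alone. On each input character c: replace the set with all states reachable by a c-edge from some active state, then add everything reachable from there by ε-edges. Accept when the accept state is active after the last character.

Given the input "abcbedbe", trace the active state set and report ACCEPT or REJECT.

initial (ε-close {0}): {0,1,2,6}
'a' @ 1: {3,4}
'b' @ 2: {}  — state set empty
rest 'cbedbe' ignored (set empty)
final: {}; accept 9 not in set

Answer: REJECT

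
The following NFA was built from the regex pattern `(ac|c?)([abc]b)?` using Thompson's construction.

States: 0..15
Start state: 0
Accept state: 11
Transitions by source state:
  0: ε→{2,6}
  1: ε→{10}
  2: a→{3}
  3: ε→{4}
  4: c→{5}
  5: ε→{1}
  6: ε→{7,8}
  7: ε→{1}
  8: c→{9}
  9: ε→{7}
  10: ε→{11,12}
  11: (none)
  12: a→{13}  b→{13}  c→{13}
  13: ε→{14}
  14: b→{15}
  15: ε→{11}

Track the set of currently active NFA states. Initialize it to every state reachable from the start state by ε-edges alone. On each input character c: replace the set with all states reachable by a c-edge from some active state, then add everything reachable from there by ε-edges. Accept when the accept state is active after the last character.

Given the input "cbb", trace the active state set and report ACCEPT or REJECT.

Answer: ACCEPT

Trace:
start: ε-closure({0}) = {0,1,2,6,7,8,10,11,12}
'c' @ 1: {1,7,9,10,11,12,13,14}  ✓accept
'b' @ 2: {11,13,14,15}  ✓accept
'b' @ 3: {11,15}  ✓accept
end set {11,15} — state 11 in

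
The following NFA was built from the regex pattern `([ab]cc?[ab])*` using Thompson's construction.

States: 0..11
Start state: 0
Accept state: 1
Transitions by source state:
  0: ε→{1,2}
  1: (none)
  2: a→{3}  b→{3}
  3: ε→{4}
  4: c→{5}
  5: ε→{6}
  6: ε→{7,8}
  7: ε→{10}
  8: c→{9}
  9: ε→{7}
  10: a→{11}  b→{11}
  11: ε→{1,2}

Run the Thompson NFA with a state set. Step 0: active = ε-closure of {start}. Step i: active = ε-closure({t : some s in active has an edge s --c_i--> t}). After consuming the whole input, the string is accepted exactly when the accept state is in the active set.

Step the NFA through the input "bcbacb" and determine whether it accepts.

Answer: ACCEPT

Derivation:
initial (ε-close {0}): {0,1,2}
'b' @ 1: {3,4}
'c' @ 2: {5,6,7,8,10}
'b' @ 3: {1,2,11}  ✓accept
'a' @ 4: {3,4}
'c' @ 5: {5,6,7,8,10}
'b' @ 6: {1,2,11}  ✓accept
after full input: {1,2,11}  (accept=1 in)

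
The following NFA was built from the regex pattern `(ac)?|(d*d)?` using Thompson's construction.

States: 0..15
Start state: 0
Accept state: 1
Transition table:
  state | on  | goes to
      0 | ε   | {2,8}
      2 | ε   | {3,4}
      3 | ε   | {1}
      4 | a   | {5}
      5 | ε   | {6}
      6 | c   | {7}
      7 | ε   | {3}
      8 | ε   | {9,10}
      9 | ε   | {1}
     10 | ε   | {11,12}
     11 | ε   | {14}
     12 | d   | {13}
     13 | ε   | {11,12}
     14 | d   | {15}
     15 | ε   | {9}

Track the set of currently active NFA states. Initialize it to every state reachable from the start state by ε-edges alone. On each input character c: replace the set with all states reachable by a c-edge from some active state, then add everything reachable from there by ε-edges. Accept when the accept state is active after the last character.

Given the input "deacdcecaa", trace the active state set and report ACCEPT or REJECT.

start: ε-closure({0}) = {0,1,2,3,4,8,9,10,11,12,14}
'd' @ 1: {1,9,11,12,13,14,15}  ✓accept
'e' @ 2: {}  — state set empty
rest 'acdcecaa' ignored (set empty)
final: {}; accept 1 not in set

Answer: REJECT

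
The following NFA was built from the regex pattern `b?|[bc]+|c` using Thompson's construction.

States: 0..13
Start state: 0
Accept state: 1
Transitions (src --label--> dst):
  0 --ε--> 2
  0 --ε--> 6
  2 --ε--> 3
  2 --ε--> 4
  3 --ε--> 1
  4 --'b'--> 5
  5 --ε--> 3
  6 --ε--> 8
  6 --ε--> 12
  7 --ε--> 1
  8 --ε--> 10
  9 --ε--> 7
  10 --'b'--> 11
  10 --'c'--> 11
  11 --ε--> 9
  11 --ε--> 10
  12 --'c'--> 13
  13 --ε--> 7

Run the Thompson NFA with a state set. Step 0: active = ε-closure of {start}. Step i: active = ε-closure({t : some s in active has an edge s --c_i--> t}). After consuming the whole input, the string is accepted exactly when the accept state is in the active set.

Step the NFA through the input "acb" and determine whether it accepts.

Answer: REJECT

Derivation:
initial (ε-close {0}): {0,1,2,3,4,6,8,10,12}
'a' @ 1: {}  — no active states
rest 'cb' ignored (set empty)
final: {}; accept 1 not in set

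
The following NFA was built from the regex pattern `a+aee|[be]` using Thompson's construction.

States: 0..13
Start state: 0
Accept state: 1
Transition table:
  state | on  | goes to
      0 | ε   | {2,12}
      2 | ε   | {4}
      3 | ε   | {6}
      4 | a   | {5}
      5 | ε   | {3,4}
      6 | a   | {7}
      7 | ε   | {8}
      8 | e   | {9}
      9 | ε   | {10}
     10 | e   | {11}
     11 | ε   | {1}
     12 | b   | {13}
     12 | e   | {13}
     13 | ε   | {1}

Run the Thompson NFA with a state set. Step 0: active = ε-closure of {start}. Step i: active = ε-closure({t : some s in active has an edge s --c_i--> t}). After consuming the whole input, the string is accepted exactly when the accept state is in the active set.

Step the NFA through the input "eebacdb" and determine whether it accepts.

Answer: REJECT

Trace:
initial (ε-close {0}): {0,2,4,12}
'e' @ 1: {1,13}  ✓accept
'e' @ 2: {}  — no active states
rest 'bacdb' ignored (set empty)
final: {}; accept 1 not in set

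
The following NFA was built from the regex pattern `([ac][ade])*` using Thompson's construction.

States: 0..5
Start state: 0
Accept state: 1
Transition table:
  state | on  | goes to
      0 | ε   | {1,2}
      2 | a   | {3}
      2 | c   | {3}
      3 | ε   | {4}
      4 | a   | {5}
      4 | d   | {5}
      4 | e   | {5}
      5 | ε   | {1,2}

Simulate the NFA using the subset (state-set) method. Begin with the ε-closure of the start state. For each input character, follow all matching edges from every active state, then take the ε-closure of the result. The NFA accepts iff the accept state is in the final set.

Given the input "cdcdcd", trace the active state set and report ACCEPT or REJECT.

Answer: ACCEPT

Trace:
start: ε-closure({0}) = {0,1,2}
'c' @ 1: {3,4}
'd' @ 2: {1,2,5}  (accept∈set)
'c' @ 3: {3,4}
'd' @ 4: {1,2,5}  (accept∈set)
'c' @ 5: {3,4}
'd' @ 6: {1,2,5}  (accept∈set)
final: {1,2,5}; accept 1 in set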